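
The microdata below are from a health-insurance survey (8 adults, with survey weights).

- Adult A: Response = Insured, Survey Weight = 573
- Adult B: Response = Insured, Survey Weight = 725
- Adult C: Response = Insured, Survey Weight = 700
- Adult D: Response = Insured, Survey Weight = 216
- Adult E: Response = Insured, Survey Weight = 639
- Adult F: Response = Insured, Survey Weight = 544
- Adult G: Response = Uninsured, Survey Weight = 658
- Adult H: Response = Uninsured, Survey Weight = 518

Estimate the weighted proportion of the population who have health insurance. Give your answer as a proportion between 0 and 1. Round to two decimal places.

Sum of weights for 'Insured' = 573 + 725 + 700 + 216 + 639 + 544 = 3397
Total weight = 573 + 725 + 700 + 216 + 639 + 544 + 658 + 518 = 4573
Weighted proportion = 3397 / 4573 = 0.7428384

0.74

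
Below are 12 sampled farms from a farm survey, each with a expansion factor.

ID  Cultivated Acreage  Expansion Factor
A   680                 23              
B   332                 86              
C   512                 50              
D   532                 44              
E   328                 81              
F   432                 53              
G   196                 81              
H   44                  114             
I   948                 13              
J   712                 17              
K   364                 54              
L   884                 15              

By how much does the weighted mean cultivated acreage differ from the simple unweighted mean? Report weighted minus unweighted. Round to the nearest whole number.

Unweighted sum = 680 + 332 + 512 + 532 + 328 + 432 + 196 + 44 + 948 + 712 + 364 + 884 = 5964
Unweighted mean = 5964 / 12 = 497
Weighted sum = 680×23 + 332×86 + 512×50 + 532×44 + 328×81 + 432×53 + 196×81 + 44×114 + 948×13 + 712×17 + 364×54 + 884×15
  = 15640 + 28552 + 25600 + 23408 + 26568 + 22896 + 15876 + 5016 + 12324 + 12104 + 19656 + 13260 = 220900
Sum of weights = 23 + 86 + 50 + 44 + 81 + 53 + 81 + 114 + 13 + 17 + 54 + 15 = 631
Weighted mean = 220900 / 631 = 350.07924
Difference (weighted minus unweighted) = -146.92076

-147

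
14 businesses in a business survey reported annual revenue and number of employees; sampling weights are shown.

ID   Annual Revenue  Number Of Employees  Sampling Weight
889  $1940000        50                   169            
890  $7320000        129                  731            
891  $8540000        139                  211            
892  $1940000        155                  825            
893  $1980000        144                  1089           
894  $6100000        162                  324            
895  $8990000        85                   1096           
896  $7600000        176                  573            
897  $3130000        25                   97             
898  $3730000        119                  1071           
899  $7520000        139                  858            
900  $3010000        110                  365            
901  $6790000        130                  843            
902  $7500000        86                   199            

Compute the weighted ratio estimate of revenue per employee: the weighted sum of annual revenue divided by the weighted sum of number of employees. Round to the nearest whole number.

43074

Σ wᵢ·y = 46487400000
Σ wᵢ·x = 1079255
Ratio = 46487400000 / 1079255 = 43073.602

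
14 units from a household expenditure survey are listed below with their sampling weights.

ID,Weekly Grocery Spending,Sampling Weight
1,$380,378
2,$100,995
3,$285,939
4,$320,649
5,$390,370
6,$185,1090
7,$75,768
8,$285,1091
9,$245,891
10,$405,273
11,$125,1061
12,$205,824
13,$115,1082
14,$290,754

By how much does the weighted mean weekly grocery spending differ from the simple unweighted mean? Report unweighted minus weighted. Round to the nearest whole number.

28

Unweighted sum = 3405
Unweighted mean = 3405 / 14 = 243.21429
Weighted sum = 2406415
Sum of weights = 11165
Weighted mean = 2406415 / 11165 = 215.53202
Difference (unweighted minus weighted) = 27.682266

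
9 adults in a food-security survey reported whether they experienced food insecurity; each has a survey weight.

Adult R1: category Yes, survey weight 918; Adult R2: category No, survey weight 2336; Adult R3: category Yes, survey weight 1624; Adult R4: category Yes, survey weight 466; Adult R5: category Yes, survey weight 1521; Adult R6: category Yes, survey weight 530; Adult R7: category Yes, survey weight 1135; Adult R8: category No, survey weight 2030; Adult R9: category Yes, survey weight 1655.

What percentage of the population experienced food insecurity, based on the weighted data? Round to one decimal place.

Sum of weights for 'Yes' = 918 + 1624 + 466 + 1521 + 530 + 1135 + 1655 = 7849
Total weight = 12215
Weighted proportion = 7849 / 12215 = 0.64257061 → 64.257061%

64.3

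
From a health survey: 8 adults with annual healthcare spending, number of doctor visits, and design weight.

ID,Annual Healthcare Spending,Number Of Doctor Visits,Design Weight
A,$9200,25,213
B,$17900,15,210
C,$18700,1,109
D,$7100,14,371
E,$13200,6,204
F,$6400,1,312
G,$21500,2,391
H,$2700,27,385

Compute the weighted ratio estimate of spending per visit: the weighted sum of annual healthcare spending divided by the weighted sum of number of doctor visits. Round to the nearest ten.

Σ wᵢ·y = 9200×213 + 17900×210 + 18700×109 + 7100×371 + 13200×204 + 6400×312 + 21500×391 + 2700×385
  = 1959600 + 3759000 + 2038300 + 2634100 + 2692800 + 1996800 + 8406500 + 1039500 = 24526600
Σ wᵢ·x = 25×213 + 15×210 + 1×109 + 14×371 + 6×204 + 1×312 + 2×391 + 27×385
  = 26491
Ratio = 24526600 / 26491 = 925.84651

930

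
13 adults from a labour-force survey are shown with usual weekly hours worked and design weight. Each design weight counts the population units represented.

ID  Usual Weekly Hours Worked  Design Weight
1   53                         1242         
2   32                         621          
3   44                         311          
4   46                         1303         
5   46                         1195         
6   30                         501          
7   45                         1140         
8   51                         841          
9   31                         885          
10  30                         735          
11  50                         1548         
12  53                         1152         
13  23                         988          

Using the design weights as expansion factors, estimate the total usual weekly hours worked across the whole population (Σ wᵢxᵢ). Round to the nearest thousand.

534000

Weighted total = 534176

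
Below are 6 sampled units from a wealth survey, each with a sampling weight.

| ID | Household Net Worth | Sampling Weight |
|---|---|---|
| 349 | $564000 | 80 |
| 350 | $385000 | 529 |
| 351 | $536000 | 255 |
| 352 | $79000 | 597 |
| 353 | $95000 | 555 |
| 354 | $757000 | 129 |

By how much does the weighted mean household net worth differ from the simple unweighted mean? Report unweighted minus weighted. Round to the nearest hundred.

130900

Unweighted sum = 564000 + 385000 + 536000 + 79000 + 95000 + 757000 = 2416000
Unweighted mean = 2416000 / 6 = 402666.67
Weighted sum = 583006000
Sum of weights = 80 + 529 + 255 + 597 + 555 + 129 = 2145
Weighted mean = 583006000 / 2145 = 271797.67
Difference (unweighted minus weighted) = 130869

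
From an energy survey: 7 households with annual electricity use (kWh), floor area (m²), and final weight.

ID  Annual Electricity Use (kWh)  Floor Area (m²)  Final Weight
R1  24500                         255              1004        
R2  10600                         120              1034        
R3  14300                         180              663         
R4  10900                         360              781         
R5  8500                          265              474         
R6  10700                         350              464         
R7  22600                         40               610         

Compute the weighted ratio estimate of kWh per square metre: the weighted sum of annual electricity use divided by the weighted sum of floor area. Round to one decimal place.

Σ wᵢ·y = 24500×1004 + 10600×1034 + 14300×663 + 10900×781 + 8500×474 + 10700×464 + 22600×610
  = 24598000 + 10960400 + 9480900 + 8512900 + 4029000 + 4964800 + 13786000 = 76332000
Σ wᵢ·x = 1093010
Ratio = 76332000 / 1093010 = 69.836507

69.8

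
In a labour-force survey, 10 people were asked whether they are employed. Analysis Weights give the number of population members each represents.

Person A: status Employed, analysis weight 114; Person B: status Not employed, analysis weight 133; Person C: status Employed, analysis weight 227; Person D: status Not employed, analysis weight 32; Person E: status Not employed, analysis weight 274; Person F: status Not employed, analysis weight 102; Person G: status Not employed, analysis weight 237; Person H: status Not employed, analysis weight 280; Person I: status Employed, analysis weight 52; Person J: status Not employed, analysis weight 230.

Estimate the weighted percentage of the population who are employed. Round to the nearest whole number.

Sum of weights for 'Employed' = 114 + 227 + 52 = 393
Total weight = 114 + 133 + 227 + 32 + 274 + 102 + 237 + 280 + 52 + 230 = 1681
Weighted proportion = 393 / 1681 = 0.23378941 → 23.378941%

23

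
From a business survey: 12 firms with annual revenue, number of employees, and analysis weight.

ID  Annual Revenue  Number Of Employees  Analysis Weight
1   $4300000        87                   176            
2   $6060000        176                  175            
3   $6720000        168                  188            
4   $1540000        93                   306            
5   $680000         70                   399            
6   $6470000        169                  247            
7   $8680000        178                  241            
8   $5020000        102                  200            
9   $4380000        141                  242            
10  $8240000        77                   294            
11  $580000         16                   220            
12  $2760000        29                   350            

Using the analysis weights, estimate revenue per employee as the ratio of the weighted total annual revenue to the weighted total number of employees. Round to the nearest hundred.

42300

Σ wᵢ·y = 4300000×176 + 6060000×175 + 6720000×188 + 1540000×306 + 680000×399 + 6470000×247 + 8680000×241 + 5020000×200 + 4380000×242 + 8240000×294 + 580000×220 + 2760000×350
  = 13093310000
Σ wᵢ·x = 87×176 + 176×175 + 168×188 + 93×306 + 70×399 + 169×247 + 178×241 + 102×200 + 141×242 + 77×294 + 16×220 + 29×350
  = 15312 + 30800 + 31584 + 28458 + 27930 + 41743 + 42898 + 20400 + 34122 + 22638 + 3520 + 10150 = 309555
Ratio = 13093310000 / 309555 = 42297.201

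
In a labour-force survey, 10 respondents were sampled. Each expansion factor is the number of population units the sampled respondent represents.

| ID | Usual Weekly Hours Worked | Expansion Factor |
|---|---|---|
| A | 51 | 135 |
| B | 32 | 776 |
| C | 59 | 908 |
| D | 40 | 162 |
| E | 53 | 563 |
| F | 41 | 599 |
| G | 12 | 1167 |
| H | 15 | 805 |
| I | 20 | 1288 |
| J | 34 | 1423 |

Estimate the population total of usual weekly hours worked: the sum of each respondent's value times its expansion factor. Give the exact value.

Weighted total = 246388

246388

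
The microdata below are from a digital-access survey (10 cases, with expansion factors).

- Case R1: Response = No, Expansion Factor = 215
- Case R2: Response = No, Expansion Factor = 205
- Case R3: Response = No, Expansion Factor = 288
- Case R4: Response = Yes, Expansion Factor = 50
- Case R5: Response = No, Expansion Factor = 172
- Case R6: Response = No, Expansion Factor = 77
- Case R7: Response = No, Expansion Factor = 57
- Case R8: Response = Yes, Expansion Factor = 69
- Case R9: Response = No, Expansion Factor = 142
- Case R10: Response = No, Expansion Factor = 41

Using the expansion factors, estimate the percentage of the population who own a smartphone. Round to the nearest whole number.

9

Sum of weights for 'Yes' = 50 + 69 = 119
Total weight = 215 + 205 + 288 + 50 + 172 + 77 + 57 + 69 + 142 + 41 = 1316
Weighted proportion = 119 / 1316 = 0.090425532 → 9.0425532%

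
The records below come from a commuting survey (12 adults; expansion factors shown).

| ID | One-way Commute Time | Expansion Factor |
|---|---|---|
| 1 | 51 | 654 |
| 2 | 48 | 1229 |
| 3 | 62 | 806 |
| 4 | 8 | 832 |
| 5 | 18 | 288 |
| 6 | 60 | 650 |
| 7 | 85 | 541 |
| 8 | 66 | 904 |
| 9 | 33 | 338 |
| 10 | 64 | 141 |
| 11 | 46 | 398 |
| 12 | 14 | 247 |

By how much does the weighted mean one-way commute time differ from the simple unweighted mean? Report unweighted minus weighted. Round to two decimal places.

Unweighted sum = 51 + 48 + 62 + 8 + 18 + 60 + 85 + 66 + 33 + 64 + 46 + 14 = 555
Unweighted mean = 555 / 12 = 46.25
Weighted sum = 51×654 + 48×1229 + 62×806 + 8×832 + 18×288 + 60×650 + 85×541 + 66×904 + 33×338 + 64×141 + 46×398 + 14×247
  = 33354 + 58992 + 49972 + 6656 + 5184 + 39000 + 45985 + 59664 + 11154 + 9024 + 18308 + 3458 = 340751
Sum of weights = 654 + 1229 + 806 + 832 + 288 + 650 + 541 + 904 + 338 + 141 + 398 + 247 = 7028
Weighted mean = 340751 / 7028 = 48.484775
Difference (unweighted minus weighted) = -2.2347752

-2.23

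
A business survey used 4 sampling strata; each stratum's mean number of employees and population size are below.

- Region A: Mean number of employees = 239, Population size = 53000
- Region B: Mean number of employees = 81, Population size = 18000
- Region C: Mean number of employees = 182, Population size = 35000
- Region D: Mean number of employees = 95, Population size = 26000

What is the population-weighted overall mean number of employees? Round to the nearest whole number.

Σ Nₕ·x̄ₕ = 22965000
Σ Nₕ = 53000 + 18000 + 35000 + 26000 = 132000
Overall mean = 22965000 / 132000 = 173.97727

174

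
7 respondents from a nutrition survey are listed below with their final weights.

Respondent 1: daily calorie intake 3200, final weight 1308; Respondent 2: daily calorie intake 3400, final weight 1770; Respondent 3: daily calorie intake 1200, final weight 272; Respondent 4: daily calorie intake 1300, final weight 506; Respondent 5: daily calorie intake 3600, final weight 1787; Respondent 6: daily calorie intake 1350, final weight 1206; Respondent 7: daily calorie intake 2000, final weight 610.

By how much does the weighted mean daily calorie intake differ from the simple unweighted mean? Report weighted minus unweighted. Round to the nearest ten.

Unweighted sum = 16050
Unweighted mean = 16050 / 7 = 2292.8571
Weighted sum = 3200×1308 + 3400×1770 + 1200×272 + 1300×506 + 3600×1787 + 1350×1206 + 2000×610
  = 4185600 + 6018000 + 326400 + 657800 + 6433200 + 1628100 + 1220000 = 20469100
Sum of weights = 1308 + 1770 + 272 + 506 + 1787 + 1206 + 610 = 7459
Weighted mean = 20469100 / 7459 = 2744.215
Difference (weighted minus unweighted) = 451.3579

450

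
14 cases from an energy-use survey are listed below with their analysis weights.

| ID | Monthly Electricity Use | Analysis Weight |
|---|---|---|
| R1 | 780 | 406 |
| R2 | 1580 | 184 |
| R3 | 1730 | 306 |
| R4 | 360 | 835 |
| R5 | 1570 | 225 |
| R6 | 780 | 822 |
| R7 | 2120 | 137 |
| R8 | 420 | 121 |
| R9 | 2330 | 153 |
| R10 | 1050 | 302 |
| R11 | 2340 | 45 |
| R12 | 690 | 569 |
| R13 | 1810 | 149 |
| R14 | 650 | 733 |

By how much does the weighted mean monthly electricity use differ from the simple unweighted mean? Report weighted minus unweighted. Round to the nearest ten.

-360

Unweighted sum = 18210
Unweighted mean = 18210 / 14 = 1300.7143
Weighted sum = 4690690
Sum of weights = 4987
Weighted mean = 4690690 / 4987 = 940.58352
Difference (weighted minus unweighted) = -360.13077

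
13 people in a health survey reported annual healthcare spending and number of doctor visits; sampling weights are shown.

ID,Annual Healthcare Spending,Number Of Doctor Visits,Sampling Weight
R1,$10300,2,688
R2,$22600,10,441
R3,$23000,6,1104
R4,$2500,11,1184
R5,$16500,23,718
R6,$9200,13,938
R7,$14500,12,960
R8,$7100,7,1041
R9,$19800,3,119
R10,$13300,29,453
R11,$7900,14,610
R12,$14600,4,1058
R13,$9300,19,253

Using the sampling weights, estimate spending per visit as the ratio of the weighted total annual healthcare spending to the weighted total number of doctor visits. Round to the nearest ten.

Σ wᵢ·y = 118192500
Σ wᵢ·x = 104022
Ratio = 118192500 / 104022 = 1136.226

1140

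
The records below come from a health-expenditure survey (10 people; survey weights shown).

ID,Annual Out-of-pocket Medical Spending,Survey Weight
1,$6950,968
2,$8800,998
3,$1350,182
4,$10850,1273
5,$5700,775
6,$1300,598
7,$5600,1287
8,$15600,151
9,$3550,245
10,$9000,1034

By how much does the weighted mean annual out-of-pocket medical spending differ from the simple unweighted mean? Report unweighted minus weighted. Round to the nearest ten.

Unweighted sum = 6950 + 8800 + 1350 + 10850 + 5700 + 1300 + 5600 + 15600 + 3550 + 9000 = 68700
Unweighted mean = 68700 / 10 = 6870
Weighted sum = 6950×968 + 8800×998 + 1350×182 + 10850×1273 + 5700×775 + 1300×598 + 5600×1287 + 15600×151 + 3550×245 + 9000×1034
  = 6727600 + 8782400 + 245700 + 13812050 + 4417500 + 777400 + 7207200 + 2355600 + 869750 + 9306000 = 54501200
Sum of weights = 968 + 998 + 182 + 1273 + 775 + 598 + 1287 + 151 + 245 + 1034 = 7511
Weighted mean = 54501200 / 7511 = 7256.1843
Difference (unweighted minus weighted) = -386.18426

-390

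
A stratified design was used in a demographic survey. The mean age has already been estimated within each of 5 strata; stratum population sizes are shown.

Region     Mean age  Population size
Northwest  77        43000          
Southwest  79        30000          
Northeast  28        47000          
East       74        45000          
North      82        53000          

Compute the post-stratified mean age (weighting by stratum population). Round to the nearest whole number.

Σ Nₕ·x̄ₕ = 14673000
Σ Nₕ = 43000 + 30000 + 47000 + 45000 + 53000 = 218000
Overall mean = 14673000 / 218000 = 67.307339

67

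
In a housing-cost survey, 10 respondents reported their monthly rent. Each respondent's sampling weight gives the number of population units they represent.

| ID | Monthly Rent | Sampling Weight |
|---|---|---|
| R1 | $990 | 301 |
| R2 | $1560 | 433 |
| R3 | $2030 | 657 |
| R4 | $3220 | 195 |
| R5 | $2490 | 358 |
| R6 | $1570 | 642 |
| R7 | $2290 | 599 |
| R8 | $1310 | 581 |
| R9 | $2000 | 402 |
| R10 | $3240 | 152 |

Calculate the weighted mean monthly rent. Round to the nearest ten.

1910

Weighted sum = 990×301 + 1560×433 + 2030×657 + 3220×195 + 2490×358 + 1570×642 + 2290×599 + 1310×581 + 2000×402 + 3240×152
  = 8263740
Sum of weights = 301 + 433 + 657 + 195 + 358 + 642 + 599 + 581 + 402 + 152 = 4320
Weighted mean = 8263740 / 4320 = 1912.9028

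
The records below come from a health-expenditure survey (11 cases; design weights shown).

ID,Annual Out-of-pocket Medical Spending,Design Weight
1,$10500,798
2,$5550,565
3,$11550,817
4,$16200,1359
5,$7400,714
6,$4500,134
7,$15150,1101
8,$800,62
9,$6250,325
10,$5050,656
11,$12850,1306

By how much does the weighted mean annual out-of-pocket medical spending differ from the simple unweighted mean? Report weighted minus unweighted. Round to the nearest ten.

2480

Unweighted sum = 10500 + 5550 + 11550 + 16200 + 7400 + 4500 + 15150 + 800 + 6250 + 5050 + 12850 = 95800
Unweighted mean = 95800 / 11 = 8709.0909
Weighted sum = 10500×798 + 5550×565 + 11550×817 + 16200×1359 + 7400×714 + 4500×134 + 15150×1101 + 800×62 + 6250×325 + 5050×656 + 12850×1306
  = 8379000 + 3135750 + 9436350 + 22015800 + 5283600 + 603000 + 16680150 + 49600 + 2031250 + 3312800 + 16782100 = 87709400
Sum of weights = 7837
Weighted mean = 87709400 / 7837 = 11191.706
Difference (weighted minus unweighted) = 2482.6151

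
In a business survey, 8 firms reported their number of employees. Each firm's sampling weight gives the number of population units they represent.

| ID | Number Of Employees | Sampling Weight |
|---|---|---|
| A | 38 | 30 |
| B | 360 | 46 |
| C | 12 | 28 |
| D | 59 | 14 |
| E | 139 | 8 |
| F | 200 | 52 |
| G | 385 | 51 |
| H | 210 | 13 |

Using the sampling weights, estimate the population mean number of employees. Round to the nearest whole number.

218

Weighted sum = 52739
Sum of weights = 30 + 46 + 28 + 14 + 8 + 52 + 51 + 13 = 242
Weighted mean = 52739 / 242 = 217.92975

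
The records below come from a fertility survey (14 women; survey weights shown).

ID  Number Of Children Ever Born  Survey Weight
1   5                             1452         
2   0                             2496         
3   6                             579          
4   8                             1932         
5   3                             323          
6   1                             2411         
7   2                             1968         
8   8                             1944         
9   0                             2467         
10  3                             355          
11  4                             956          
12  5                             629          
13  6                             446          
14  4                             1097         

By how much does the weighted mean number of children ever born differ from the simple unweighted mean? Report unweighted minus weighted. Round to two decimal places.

Unweighted sum = 55
Unweighted mean = 55 / 14 = 3.9285714
Weighted sum = 64156
Sum of weights = 19055
Weighted mean = 64156 / 19055 = 3.3668853
Difference (unweighted minus weighted) = 0.5616861

0.56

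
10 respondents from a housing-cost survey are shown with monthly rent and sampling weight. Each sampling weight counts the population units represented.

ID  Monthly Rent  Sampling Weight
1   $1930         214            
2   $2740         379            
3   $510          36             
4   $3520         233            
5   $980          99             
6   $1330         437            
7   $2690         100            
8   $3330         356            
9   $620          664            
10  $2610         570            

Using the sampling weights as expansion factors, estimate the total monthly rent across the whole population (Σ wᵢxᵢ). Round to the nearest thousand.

6322000

Weighted total = 1930×214 + 2740×379 + 510×36 + 3520×233 + 980×99 + 1330×437 + 2690×100 + 3330×356 + 620×664 + 2610×570
  = 413020 + 1038460 + 18360 + 820160 + 97020 + 581210 + 269000 + 1185480 + 411680 + 1487700 = 6322090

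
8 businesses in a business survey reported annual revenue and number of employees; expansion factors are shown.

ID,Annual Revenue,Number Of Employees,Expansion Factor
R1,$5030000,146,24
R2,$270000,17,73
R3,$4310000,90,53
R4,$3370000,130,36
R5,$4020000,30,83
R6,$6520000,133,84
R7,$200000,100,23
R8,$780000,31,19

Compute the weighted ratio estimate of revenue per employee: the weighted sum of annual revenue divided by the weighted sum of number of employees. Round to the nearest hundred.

45200

Σ wᵢ·y = 5030000×24 + 270000×73 + 4310000×53 + 3370000×36 + 4020000×83 + 6520000×84 + 200000×23 + 780000×19
  = 1390940000
Σ wᵢ·x = 146×24 + 17×73 + 90×53 + 130×36 + 30×83 + 133×84 + 100×23 + 31×19
  = 30746
Ratio = 1390940000 / 30746 = 45239.706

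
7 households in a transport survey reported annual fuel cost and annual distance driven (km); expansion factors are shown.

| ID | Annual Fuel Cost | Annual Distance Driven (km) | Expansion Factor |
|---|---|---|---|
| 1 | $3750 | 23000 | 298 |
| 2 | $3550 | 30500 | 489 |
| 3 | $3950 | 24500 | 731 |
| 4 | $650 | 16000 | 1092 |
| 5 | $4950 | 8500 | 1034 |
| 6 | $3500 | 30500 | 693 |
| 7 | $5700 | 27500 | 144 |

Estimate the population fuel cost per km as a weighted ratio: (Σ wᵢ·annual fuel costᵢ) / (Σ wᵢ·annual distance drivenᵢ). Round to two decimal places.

Σ wᵢ·y = 3750×298 + 3550×489 + 3950×731 + 650×1092 + 4950×1034 + 3500×693 + 5700×144
  = 14815300
Σ wᵢ·x = 23000×298 + 30500×489 + 24500×731 + 16000×1092 + 8500×1034 + 30500×693 + 27500×144
  = 6854000 + 14914500 + 17909500 + 17472000 + 8789000 + 21136500 + 3960000 = 91035500
Ratio = 14815300 / 91035500 = 0.16274201

0.16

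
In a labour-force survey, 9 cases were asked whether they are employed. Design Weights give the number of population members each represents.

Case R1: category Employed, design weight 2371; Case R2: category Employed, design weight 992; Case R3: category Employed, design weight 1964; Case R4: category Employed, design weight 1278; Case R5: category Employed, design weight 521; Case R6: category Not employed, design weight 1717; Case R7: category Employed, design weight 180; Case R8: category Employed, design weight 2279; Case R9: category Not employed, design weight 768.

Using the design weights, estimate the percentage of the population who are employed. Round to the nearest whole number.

79

Sum of weights for 'Employed' = 2371 + 992 + 1964 + 1278 + 521 + 180 + 2279 = 9585
Total weight = 2371 + 992 + 1964 + 1278 + 521 + 1717 + 180 + 2279 + 768 = 12070
Weighted proportion = 9585 / 12070 = 0.79411765 → 79.411765%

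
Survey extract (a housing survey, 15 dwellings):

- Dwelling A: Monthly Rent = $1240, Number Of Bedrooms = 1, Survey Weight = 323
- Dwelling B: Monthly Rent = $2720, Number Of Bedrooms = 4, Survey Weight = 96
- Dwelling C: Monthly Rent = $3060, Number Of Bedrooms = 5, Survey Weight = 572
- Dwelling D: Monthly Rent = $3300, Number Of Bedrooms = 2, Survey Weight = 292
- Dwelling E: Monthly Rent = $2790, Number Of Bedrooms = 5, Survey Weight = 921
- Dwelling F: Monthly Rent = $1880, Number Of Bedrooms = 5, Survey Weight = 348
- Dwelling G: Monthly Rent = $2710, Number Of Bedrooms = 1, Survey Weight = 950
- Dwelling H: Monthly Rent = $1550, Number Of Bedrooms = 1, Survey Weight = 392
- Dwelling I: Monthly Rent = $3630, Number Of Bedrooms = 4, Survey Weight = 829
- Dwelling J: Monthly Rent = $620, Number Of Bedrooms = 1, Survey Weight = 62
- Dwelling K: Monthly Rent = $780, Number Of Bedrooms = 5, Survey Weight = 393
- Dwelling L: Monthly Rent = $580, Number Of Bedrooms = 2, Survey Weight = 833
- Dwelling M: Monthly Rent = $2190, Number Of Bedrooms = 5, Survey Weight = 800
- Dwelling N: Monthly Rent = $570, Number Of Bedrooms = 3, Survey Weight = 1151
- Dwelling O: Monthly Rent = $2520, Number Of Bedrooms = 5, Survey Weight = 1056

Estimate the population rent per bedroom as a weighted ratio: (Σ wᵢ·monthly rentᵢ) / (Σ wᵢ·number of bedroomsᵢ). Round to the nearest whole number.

592

Σ wᵢ·y = 18688070
Σ wᵢ·x = 31580
Ratio = 18688070 / 31580 = 591.76916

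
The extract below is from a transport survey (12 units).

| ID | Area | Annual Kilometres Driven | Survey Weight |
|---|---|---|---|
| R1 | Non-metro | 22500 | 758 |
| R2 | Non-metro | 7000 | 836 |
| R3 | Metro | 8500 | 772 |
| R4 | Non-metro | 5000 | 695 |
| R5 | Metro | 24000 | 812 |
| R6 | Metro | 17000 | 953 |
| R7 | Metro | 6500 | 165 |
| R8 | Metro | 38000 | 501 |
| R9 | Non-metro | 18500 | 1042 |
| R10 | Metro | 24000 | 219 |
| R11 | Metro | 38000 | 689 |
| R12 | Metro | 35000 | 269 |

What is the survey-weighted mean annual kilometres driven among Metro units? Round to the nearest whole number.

Metro rows: R3, R5, R6, R7, R8, R10, R11, R12
Weighted sum = 8500×772 + 24000×812 + 17000×953 + 6500×165 + 38000×501 + 24000×219 + 38000×689 + 35000×269
  = 103214500
Sum of weights = 772 + 812 + 953 + 165 + 501 + 219 + 689 + 269 = 4380
Weighted mean = 103214500 / 4380 = 23564.954

23565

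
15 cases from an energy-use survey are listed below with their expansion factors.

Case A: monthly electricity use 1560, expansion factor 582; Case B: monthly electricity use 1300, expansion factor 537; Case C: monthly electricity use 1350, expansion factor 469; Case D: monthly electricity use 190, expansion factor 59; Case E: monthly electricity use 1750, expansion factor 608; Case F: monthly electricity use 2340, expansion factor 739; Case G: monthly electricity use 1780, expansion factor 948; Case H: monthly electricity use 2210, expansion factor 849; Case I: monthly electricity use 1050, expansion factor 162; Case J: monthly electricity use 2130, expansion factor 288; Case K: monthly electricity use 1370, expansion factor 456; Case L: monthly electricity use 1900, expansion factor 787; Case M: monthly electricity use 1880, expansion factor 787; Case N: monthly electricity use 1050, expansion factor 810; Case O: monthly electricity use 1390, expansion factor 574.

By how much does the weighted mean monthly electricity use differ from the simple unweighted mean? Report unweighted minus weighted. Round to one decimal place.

Unweighted sum = 23250
Unweighted mean = 23250 / 15 = 1550
Weighted sum = 14638850
Sum of weights = 8655
Weighted mean = 14638850 / 8655 = 1691.3749
Difference (unweighted minus weighted) = -141.37493

-141.4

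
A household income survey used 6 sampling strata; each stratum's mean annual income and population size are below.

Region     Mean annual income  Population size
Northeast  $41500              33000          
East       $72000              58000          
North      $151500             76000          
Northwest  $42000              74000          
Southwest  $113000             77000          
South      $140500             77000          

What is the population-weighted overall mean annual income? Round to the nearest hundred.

100500

Σ Nₕ·x̄ₕ = 41500×33000 + 72000×58000 + 151500×76000 + 42000×74000 + 113000×77000 + 140500×77000
  = 1369500000 + 4176000000 + 11514000000 + 3108000000 + 8701000000 + 10818500000 = 39687000000
Σ Nₕ = 395000
Overall mean = 39687000000 / 395000 = 100473.42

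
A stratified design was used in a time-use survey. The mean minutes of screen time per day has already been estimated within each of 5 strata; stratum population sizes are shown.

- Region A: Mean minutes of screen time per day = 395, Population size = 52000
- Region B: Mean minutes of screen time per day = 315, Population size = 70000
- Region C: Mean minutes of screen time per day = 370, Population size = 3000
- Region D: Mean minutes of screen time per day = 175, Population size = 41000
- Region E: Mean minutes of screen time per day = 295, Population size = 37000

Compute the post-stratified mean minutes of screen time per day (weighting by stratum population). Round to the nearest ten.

300

Σ Nₕ·x̄ₕ = 61790000
Σ Nₕ = 52000 + 70000 + 3000 + 41000 + 37000 = 203000
Overall mean = 61790000 / 203000 = 304.38424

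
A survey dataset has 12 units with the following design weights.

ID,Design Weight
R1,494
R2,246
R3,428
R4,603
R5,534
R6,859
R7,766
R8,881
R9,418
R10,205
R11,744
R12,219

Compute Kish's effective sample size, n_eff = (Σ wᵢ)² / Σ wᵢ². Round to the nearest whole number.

Σ wᵢ = 494 + 246 + 428 + 603 + 534 + 859 + 766 + 881 + 418 + 205 + 744 + 219 = 6397
Σ wᵢ² = 4055545
n_eff = 6397² / 4055545 = 40921609 / 4055545 = 10.090286

10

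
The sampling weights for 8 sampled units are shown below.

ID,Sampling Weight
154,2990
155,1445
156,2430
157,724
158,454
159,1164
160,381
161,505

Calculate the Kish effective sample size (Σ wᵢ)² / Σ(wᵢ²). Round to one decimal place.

Σ wᵢ = 10093
Σ wᵢ² = 8940100 + 2088025 + 5904900 + 524176 + 206116 + 1354896 + 145161 + 255025 = 19418399
n_eff = 10093² / 19418399 = 101868649 / 19418399 = 5.245986

5.2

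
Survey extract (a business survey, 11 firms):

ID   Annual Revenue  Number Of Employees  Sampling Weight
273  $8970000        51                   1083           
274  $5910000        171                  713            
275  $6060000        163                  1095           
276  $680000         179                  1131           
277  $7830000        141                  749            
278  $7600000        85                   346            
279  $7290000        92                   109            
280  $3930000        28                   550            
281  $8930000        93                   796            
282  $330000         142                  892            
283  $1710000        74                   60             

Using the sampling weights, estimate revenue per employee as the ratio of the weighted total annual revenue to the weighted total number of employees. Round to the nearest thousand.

Σ wᵢ·y = 40288740000
Σ wᵢ·x = 51×1083 + 171×713 + 163×1095 + 179×1131 + 141×749 + 85×346 + 92×109 + 28×550 + 93×796 + 142×892 + 74×60
  = 55233 + 121923 + 178485 + 202449 + 105609 + 29410 + 10028 + 15400 + 74028 + 126664 + 4440 = 923669
Ratio = 40288740000 / 923669 = 43618.158

44000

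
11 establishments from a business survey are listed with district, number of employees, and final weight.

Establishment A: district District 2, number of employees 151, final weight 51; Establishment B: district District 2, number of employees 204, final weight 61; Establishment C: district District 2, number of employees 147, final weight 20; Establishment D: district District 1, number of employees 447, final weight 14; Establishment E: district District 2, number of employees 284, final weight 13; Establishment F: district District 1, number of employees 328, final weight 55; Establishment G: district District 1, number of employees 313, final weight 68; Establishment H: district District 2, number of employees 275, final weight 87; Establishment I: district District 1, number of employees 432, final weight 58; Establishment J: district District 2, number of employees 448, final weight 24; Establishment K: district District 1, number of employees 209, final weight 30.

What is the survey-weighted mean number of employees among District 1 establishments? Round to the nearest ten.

340

District 1 rows: D, F, G, I, K
Weighted sum = 76908
Sum of weights = 14 + 55 + 68 + 58 + 30 = 225
Weighted mean = 76908 / 225 = 341.81333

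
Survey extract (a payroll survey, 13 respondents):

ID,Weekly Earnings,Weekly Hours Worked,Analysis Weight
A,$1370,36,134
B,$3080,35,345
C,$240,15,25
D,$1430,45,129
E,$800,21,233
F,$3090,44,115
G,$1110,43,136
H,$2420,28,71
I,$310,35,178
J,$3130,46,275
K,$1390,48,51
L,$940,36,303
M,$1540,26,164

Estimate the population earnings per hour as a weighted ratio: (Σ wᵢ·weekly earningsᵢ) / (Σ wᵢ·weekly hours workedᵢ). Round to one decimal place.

49.4

Σ wᵢ·y = 3825380
Σ wᵢ·x = 77368
Ratio = 3825380 / 77368 = 49.443956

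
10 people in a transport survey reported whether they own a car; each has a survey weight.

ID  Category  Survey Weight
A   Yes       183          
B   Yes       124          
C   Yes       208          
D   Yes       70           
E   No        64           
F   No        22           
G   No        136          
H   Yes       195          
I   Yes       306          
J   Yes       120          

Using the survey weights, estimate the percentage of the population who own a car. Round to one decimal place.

84.5

Sum of weights for 'Yes' = 183 + 124 + 208 + 70 + 195 + 306 + 120 = 1206
Total weight = 183 + 124 + 208 + 70 + 64 + 22 + 136 + 195 + 306 + 120 = 1428
Weighted proportion = 1206 / 1428 = 0.84453782 → 84.453782%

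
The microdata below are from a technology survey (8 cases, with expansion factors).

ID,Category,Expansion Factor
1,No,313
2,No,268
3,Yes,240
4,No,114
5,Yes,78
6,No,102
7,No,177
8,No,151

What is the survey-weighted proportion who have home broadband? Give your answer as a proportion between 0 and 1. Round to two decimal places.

0.22

Sum of weights for 'Yes' = 240 + 78 = 318
Total weight = 313 + 268 + 240 + 114 + 78 + 102 + 177 + 151 = 1443
Weighted proportion = 318 / 1443 = 0.22037422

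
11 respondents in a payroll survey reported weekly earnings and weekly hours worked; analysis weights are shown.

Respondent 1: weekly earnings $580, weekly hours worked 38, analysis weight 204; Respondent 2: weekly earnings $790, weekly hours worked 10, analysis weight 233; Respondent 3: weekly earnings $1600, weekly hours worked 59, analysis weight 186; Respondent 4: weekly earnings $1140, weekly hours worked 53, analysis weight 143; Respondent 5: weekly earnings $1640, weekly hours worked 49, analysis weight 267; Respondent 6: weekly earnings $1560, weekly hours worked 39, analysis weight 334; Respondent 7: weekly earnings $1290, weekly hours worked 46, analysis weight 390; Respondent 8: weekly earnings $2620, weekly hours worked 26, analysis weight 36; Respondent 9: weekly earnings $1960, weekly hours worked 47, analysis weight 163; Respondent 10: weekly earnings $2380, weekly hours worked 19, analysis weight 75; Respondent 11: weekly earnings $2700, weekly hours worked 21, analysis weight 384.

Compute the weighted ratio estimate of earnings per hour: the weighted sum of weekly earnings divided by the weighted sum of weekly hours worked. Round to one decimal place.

Σ wᵢ·y = 580×204 + 790×233 + 1600×186 + 1140×143 + 1640×267 + 1560×334 + 1290×390 + 2620×36 + 1960×163 + 2380×75 + 2700×384
  = 118320 + 184070 + 297600 + 163020 + 437880 + 521040 + 503100 + 94320 + 319480 + 178500 + 1036800 = 3854130
Σ wᵢ·x = 38×204 + 10×233 + 59×186 + 53×143 + 49×267 + 39×334 + 46×390 + 26×36 + 47×163 + 19×75 + 21×384
  = 7752 + 2330 + 10974 + 7579 + 13083 + 13026 + 17940 + 936 + 7661 + 1425 + 8064 = 90770
Ratio = 3854130 / 90770 = 42.460394

42.5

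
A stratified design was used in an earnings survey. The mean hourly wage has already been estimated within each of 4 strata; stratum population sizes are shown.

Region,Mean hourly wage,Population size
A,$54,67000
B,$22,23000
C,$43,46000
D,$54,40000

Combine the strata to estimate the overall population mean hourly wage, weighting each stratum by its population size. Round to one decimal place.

Σ Nₕ·x̄ₕ = 54×67000 + 22×23000 + 43×46000 + 54×40000
  = 3618000 + 506000 + 1978000 + 2160000 = 8262000
Σ Nₕ = 67000 + 23000 + 46000 + 40000 = 176000
Overall mean = 8262000 / 176000 = 46.943182

46.9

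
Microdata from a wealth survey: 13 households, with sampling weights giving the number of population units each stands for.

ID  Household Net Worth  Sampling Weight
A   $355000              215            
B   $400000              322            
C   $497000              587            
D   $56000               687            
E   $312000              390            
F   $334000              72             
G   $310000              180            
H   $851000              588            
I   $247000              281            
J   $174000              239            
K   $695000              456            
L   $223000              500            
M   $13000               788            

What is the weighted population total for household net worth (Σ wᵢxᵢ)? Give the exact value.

Weighted total = 1786909000

1786909000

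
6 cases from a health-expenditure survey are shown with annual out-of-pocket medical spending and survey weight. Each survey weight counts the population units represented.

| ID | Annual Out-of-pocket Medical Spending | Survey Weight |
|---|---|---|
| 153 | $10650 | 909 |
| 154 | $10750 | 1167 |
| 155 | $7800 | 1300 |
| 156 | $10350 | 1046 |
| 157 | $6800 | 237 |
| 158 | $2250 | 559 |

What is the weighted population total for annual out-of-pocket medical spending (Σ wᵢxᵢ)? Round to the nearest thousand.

46062000

Weighted total = 10650×909 + 10750×1167 + 7800×1300 + 10350×1046 + 6800×237 + 2250×559
  = 9680850 + 12545250 + 10140000 + 10826100 + 1611600 + 1257750 = 46061550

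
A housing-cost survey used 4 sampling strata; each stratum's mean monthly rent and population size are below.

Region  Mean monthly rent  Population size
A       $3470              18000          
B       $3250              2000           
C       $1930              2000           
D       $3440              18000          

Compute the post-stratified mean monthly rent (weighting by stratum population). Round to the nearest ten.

3370

Σ Nₕ·x̄ₕ = 3470×18000 + 3250×2000 + 1930×2000 + 3440×18000
  = 134740000
Σ Nₕ = 18000 + 2000 + 2000 + 18000 = 40000
Overall mean = 134740000 / 40000 = 3368.5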